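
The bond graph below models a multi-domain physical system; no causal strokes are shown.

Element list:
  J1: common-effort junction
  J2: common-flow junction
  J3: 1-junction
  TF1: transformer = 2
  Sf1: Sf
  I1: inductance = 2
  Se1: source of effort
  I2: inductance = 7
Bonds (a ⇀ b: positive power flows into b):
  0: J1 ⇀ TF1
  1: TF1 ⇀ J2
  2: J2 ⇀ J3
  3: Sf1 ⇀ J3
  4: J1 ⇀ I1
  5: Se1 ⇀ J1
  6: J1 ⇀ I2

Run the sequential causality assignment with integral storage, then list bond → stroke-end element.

bond 0 |TF1
bond 1 |J2
bond 2 |J3
bond 3 |Sf1
bond 4 |I1
bond 5 |J1
bond 6 |I2

#3 |Sf1  (Sf1 fixes flow; stroke at Sf1)
#5 |J1  (source Se1 imposes e)
#0 |TF1  (common-e at J1 fixed by 5)
#4 |I1  (J1 effort already set via bond 5)
#6 |I2  (J1: bond 5 brought effort, rest push out)
#2 |J3  (1-jn J3 has f-setter on 3)
#1 |J2  (through TF1, causality passes straight; one stroke at TF1)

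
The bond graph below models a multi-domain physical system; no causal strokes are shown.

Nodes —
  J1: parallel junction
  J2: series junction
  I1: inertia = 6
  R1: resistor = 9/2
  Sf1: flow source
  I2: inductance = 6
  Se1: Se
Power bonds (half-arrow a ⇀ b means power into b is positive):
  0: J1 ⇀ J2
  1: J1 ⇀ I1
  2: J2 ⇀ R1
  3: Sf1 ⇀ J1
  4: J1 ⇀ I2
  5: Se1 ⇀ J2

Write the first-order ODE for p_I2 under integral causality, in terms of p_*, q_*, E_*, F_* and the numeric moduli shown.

dp_I2/dt = -E_Se1 + 9*F_Sf1/2 - 3*p_I1/4 - 3*p_I2/4

#3 stroke→Sf1  (source Sf1 imposes f)
#5 stroke→J2  (Se1 fixes effort; stroke away)
#1 stroke→I1  (I1 integral (f out))
#4 stroke→I2  (I2: I, integral causality)
#0 stroke→J1  (J1 needs exactly one e-in)
#2 stroke→J2  (1-jn J2 has f-setter on 0)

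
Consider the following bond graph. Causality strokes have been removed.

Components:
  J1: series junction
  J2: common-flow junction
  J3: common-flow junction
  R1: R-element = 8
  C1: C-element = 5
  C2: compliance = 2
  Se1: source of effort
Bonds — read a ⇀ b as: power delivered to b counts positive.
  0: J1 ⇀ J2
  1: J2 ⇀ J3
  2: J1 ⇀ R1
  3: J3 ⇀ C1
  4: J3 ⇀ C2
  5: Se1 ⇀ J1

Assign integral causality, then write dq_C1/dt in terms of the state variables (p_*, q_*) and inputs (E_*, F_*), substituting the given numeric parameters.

dq_C1/dt = E_Se1/8 - q_C1/40 - q_C2/16

β5 stroke at J1  (Se1 fixes effort; stroke away)
β3 stroke at J3  (C1: C, integral causality)
β4 stroke at J3  (C2 outputs effort q/C2)
β1 stroke at J2  (only one flow-in slot at J3)
β0 stroke at J1  (closing 1-jn rule on J2)
β2 stroke at R1  (closing 1-jn rule on J1)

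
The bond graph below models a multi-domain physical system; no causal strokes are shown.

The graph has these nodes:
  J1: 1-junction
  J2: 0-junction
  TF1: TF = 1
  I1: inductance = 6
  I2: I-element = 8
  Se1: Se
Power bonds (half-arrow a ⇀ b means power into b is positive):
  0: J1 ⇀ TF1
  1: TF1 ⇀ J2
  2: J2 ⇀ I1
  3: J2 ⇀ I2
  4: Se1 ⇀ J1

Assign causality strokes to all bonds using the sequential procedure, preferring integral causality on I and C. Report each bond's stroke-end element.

bond 4 →J1  (Se1 (Se) sets effort on bond)
bond 0 →TF1  (only one flow-in slot at J1)
bond 1 →J2  (TF1 one-in-one-out from 0)
bond 2 →I1  (common-e at J2 fixed by 1)
bond 3 →I2  (J2: bond 1 brought effort, rest push out)

b0 stroke→TF1
b1 stroke→J2
b2 stroke→I1
b3 stroke→I2
b4 stroke→J1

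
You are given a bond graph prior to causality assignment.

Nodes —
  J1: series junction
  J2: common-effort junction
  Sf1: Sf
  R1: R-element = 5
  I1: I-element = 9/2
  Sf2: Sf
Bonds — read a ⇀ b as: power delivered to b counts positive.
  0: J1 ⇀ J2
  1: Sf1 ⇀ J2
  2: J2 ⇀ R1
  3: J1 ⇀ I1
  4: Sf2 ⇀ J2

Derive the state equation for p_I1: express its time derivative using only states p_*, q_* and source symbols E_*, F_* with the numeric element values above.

bond 1 stroke at Sf1  (Sf1 (Sf) sets flow on bond)
bond 4 stroke at Sf2  (Sf2 fixes flow; stroke at Sf2)
bond 3 stroke at I1  (prefer integral on I1)
bond 0 stroke at J1  (J1: bond 3 brought flow, rest push out)
bond 2 stroke at J2  (only one effort-in slot at J2)

dp_I1/dt = -5*F_Sf1 - 5*F_Sf2 - 10*p_I1/9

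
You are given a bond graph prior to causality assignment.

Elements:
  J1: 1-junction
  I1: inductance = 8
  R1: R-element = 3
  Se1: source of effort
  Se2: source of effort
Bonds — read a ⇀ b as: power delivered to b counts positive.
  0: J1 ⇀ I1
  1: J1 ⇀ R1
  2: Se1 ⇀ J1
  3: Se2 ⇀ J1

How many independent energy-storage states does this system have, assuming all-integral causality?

1  (I1 all integral)

bond 2 |J1  (source Se1 imposes e)
bond 3 |J1  (Se2: effort source, stroke at far end)
bond 0 |I1  (I1: I, integral causality)
bond 1 |J1  (1-jn J1 has f-setter on 0)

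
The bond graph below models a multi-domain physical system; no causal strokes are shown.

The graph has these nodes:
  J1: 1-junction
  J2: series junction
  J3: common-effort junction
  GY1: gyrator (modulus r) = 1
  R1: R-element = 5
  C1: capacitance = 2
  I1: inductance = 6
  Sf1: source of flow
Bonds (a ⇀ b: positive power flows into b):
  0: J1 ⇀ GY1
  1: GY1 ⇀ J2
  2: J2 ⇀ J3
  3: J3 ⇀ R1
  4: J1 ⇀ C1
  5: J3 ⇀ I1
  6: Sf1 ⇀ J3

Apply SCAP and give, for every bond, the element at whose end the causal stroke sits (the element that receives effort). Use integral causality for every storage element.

bond 0 →GY1
bond 1 →GY1
bond 2 →J2
bond 3 →J3
bond 4 →J1
bond 5 →I1
bond 6 →Sf1

bond 6 →Sf1  (source Sf1 imposes f)
bond 4 →J1  (C1 outputs effort q/C1)
bond 0 →GY1  (closing 1-jn rule on J1)
bond 1 →GY1  (GY1: gyrator matches bond 0)
bond 2 →J2  (J2: bond 1 brought flow, rest push out)
bond 5 →I1  (prefer integral on I1)
bond 3 →J3  (J3 needs exactly one e-in)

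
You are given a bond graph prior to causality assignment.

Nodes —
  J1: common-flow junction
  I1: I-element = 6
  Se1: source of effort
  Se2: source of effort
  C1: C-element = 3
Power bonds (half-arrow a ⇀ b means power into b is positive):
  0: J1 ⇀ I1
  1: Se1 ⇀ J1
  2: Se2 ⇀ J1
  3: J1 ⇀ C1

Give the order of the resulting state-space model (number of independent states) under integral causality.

2  (C1, I1 all integral)

β1 stroke at J1  (Se1 (Se) sets effort on bond)
β2 stroke at J1  (Se2 fixes effort; stroke away)
β0 stroke at I1  (I1 integral (f out))
β3 stroke at J1  (J1: bond 0 brought flow, rest push out)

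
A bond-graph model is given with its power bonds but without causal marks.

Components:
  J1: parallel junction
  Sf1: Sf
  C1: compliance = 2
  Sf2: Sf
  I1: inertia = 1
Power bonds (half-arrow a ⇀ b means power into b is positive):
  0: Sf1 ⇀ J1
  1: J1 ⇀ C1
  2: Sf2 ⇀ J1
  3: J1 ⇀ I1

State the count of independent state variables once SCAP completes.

2  (C1, I1 all integral)

β0 stroke at Sf1  (source Sf1 imposes f)
β2 stroke at Sf2  (Sf2: flow source, stroke at near end)
β1 stroke at J1  (C1 integral (e out))
β3 stroke at I1  (common-e at J1 fixed by 1)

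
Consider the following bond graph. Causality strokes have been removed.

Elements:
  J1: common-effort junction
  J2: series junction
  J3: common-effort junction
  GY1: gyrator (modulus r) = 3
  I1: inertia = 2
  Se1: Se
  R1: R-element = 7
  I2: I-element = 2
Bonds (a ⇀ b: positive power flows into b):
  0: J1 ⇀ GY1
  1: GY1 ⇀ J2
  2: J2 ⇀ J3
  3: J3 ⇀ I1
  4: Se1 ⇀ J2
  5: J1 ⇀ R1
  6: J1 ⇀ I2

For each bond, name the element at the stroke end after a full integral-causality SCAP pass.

β4 |J2  (Se1: effort source, stroke at far end)
β3 |I1  (I1 outputs flow p/I1)
β2 |J3  (only one effort-in slot at J3)
β1 |J2  (J2 flow already set via bond 2)
β0 |J1  (GY GY1: same side as bond 1)
β5 |R1  (J1 effort already set via bond 0)
β6 |I2  (0-jn J1 has e-setter on 0)

bond 0 |J1
bond 1 |J2
bond 2 |J3
bond 3 |I1
bond 4 |J2
bond 5 |R1
bond 6 |I2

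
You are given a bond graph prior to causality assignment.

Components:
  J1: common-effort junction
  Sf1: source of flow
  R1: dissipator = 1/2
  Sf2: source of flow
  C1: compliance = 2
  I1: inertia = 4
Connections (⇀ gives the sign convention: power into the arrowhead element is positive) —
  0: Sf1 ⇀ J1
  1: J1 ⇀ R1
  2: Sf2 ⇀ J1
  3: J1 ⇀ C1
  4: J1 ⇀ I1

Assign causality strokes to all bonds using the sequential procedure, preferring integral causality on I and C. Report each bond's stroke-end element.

b0 stroke at Sf1
b1 stroke at R1
b2 stroke at Sf2
b3 stroke at J1
b4 stroke at I1

b0 stroke→Sf1  (Sf1 (Sf) sets flow on bond)
b2 stroke→Sf2  (Sf2 fixes flow; stroke at Sf2)
b3 stroke→J1  (C1 integral (e out))
b1 stroke→R1  (0-jn J1 has e-setter on 3)
b4 stroke→I1  (J1: bond 3 brought effort, rest push out)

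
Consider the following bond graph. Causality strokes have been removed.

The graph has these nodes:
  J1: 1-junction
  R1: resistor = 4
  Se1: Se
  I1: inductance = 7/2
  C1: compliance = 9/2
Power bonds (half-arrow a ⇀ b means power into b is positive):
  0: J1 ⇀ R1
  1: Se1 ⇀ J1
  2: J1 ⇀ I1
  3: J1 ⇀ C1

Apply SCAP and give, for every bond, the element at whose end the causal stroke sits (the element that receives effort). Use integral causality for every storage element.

b1 stroke at J1  (Se1 (Se) sets effort on bond)
b2 stroke at I1  (I1 outputs flow p/I1)
b0 stroke at J1  (J1 flow already set via bond 2)
b3 stroke at J1  (1-jn J1 has f-setter on 2)

#0 →J1
#1 →J1
#2 →I1
#3 →J1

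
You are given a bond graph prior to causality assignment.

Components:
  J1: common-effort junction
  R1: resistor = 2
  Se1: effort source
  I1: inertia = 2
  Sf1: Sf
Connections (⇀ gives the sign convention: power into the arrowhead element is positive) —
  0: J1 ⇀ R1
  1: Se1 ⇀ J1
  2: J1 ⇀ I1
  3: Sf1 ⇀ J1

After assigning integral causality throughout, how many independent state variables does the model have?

1  (I1 all integral)

β1 →J1  (Se1 fixes effort; stroke away)
β3 →Sf1  (source Sf1 imposes f)
β0 →R1  (common-e at J1 fixed by 1)
β2 →I1  (0-jn J1 has e-setter on 1)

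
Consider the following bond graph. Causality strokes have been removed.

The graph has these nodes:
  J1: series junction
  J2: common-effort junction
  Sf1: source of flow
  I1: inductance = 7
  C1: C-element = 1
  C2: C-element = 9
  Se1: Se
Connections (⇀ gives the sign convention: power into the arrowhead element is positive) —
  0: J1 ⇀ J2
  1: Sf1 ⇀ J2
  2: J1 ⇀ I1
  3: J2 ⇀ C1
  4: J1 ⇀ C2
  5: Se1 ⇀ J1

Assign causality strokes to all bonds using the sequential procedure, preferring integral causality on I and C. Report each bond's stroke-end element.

bond 1 |Sf1  (Sf1: flow source, stroke at near end)
bond 5 |J1  (Se1 fixes effort; stroke away)
bond 2 |I1  (I1 outputs flow p/I1)
bond 0 |J1  (J1 flow already set via bond 2)
bond 4 |J1  (common-f at J1 fixed by 2)
bond 3 |J2  (closing 0-jn rule on J2)

#0 →J1
#1 →Sf1
#2 →I1
#3 →J2
#4 →J1
#5 →J1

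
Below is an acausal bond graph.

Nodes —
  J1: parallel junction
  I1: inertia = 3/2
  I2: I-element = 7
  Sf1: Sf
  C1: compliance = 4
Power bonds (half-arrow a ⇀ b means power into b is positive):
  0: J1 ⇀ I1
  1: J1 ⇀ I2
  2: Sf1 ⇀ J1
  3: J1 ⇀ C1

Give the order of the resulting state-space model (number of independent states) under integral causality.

#2 →Sf1  (Sf1: flow source, stroke at near end)
#0 →I1  (I1 integral (f out))
#1 →I2  (I2 outputs flow p/I2)
#3 →J1  (J1: last free bond brings effort in)

3  (C1, I1, I2 all integral)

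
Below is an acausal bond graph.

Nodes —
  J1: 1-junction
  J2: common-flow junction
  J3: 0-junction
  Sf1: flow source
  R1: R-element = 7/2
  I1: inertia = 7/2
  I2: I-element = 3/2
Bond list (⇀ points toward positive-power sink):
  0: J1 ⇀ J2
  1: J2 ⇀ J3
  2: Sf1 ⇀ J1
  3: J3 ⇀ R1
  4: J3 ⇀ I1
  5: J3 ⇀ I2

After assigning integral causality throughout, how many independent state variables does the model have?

2  (I1, I2 all integral)

bond 2 |Sf1  (Sf1: flow source, stroke at near end)
bond 0 |J1  (J1: bond 2 brought flow, rest push out)
bond 1 |J2  (J2 flow already set via bond 0)
bond 4 |I1  (I1 integral (f out))
bond 5 |I2  (prefer integral on I2)
bond 3 |J3  (J3: last free bond brings effort in)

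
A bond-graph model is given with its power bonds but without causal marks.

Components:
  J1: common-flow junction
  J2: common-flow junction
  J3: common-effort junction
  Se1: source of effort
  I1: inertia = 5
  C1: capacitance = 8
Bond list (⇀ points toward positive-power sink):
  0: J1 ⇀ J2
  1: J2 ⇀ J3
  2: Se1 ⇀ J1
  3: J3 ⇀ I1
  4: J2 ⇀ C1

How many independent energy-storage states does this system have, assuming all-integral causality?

b2 stroke→J1  (Se1 (Se) sets effort on bond)
b0 stroke→J2  (J1: last free bond brings flow in)
b3 stroke→I1  (I1: I, integral causality)
b1 stroke→J3  (closing 0-jn rule on J3)
b4 stroke→J2  (J2 flow already set via bond 1)

2  (C1, I1 all integral)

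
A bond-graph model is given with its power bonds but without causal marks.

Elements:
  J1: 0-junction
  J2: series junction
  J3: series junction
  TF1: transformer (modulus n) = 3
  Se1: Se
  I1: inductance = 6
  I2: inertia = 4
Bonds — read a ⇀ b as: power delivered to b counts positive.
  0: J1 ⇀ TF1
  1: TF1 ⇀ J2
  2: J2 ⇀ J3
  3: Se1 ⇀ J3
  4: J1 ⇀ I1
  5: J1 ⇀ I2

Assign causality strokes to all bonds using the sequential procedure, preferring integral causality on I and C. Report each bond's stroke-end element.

bond 3 →J3  (Se1: effort source, stroke at far end)
bond 2 →J2  (J3: last free bond brings flow in)
bond 1 →TF1  (closing 1-jn rule on J2)
bond 0 →J1  (TF TF1: opposite of bond 1)
bond 4 →I1  (common-e at J1 fixed by 0)
bond 5 →I2  (common-e at J1 fixed by 0)

β0 stroke at J1
β1 stroke at TF1
β2 stroke at J2
β3 stroke at J3
β4 stroke at I1
β5 stroke at I2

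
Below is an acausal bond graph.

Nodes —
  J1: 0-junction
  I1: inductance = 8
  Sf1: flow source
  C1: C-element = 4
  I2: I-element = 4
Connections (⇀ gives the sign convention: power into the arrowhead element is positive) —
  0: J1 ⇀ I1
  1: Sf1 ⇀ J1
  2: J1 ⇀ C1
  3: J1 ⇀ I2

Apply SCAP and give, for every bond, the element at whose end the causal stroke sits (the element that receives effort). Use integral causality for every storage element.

b0 →I1
b1 →Sf1
b2 →J1
b3 →I2

b1 →Sf1  (Sf1 (Sf) sets flow on bond)
b0 →I1  (prefer integral on I1)
b2 →J1  (C1 integral (e out))
b3 →I2  (common-e at J1 fixed by 2)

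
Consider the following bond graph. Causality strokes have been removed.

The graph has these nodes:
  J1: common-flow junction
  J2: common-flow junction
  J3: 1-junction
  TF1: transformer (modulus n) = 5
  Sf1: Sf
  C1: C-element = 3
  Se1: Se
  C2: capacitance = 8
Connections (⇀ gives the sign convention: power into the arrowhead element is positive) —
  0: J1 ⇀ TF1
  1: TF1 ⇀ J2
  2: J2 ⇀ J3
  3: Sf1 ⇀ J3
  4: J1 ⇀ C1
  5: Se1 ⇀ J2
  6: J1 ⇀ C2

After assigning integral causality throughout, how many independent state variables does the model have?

2  (C1, C2 all integral)

β3 |Sf1  (Sf1: flow source, stroke at near end)
β5 |J2  (source Se1 imposes e)
β2 |J3  (1-jn J3 has f-setter on 3)
β1 |J2  (J2: bond 2 brought flow, rest push out)
β0 |TF1  (TF TF1: opposite of bond 1)
β4 |J1  (J1 flow already set via bond 0)
β6 |J1  (J1: bond 0 brought flow, rest push out)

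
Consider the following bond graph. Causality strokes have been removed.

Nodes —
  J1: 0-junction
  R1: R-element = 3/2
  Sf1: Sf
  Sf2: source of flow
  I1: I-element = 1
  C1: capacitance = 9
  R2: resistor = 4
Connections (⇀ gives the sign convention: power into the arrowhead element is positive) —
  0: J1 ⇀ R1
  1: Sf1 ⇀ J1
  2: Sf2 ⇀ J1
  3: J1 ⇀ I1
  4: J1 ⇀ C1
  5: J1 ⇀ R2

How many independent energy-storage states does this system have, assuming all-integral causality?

2  (C1, I1 all integral)

β1 stroke at Sf1  (Sf1: flow source, stroke at near end)
β2 stroke at Sf2  (source Sf2 imposes f)
β3 stroke at I1  (I1: I, integral causality)
β4 stroke at J1  (prefer integral on C1)
β0 stroke at R1  (J1: bond 4 brought effort, rest push out)
β5 stroke at R2  (0-jn J1 has e-setter on 4)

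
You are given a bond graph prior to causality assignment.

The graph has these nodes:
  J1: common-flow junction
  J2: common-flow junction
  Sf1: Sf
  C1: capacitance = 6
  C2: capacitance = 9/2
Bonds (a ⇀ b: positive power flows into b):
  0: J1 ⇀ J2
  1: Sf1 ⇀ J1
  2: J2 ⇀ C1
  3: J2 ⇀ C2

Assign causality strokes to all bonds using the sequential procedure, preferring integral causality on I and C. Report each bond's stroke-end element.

#0 →J1
#1 →Sf1
#2 →J2
#3 →J2

b1 |Sf1  (source Sf1 imposes f)
b0 |J1  (J1 flow already set via bond 1)
b2 |J2  (common-f at J2 fixed by 0)
b3 |J2  (common-f at J2 fixed by 0)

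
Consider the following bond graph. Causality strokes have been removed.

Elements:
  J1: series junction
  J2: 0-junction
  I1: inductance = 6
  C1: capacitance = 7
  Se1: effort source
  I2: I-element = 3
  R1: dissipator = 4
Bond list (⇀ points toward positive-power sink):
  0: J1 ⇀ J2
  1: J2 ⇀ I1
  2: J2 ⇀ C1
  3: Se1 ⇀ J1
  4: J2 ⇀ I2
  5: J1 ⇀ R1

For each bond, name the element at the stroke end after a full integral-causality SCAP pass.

bond 3 stroke at J1  (Se1 fixes effort; stroke away)
bond 1 stroke at I1  (I1: I, integral causality)
bond 2 stroke at J2  (C1 outputs effort q/C1)
bond 0 stroke at J1  (0-jn J2 has e-setter on 2)
bond 4 stroke at I2  (J2 effort already set via bond 2)
bond 5 stroke at R1  (J1 needs exactly one f-in)

#0 →J1
#1 →I1
#2 →J2
#3 →J1
#4 →I2
#5 →R1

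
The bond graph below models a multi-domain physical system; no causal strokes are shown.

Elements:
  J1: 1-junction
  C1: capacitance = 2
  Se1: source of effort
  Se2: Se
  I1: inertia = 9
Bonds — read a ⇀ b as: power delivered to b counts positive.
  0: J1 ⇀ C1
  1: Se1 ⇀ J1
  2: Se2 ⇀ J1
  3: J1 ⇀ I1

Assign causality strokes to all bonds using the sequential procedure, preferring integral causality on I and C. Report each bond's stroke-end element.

β1 stroke at J1  (Se1 fixes effort; stroke away)
β2 stroke at J1  (Se2 (Se) sets effort on bond)
β0 stroke at J1  (prefer integral on C1)
β3 stroke at I1  (J1 needs exactly one f-in)

β0 stroke at J1
β1 stroke at J1
β2 stroke at J1
β3 stroke at I1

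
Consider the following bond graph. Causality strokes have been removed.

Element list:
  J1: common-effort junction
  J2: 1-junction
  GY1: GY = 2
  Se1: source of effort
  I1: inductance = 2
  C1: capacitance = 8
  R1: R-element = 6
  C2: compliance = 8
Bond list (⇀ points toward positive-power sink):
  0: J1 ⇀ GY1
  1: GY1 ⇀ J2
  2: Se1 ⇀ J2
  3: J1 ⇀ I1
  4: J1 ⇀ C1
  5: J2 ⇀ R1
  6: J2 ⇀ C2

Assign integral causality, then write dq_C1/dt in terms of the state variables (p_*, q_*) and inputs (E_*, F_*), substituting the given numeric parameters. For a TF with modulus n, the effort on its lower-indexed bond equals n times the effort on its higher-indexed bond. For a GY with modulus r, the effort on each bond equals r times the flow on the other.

#2 stroke at J2  (Se1 (Se) sets effort on bond)
#3 stroke at I1  (I1: I, integral causality)
#4 stroke at J1  (C1: C, integral causality)
#0 stroke at GY1  (0-jn J1 has e-setter on 4)
#1 stroke at GY1  (GY GY1: same side as bond 0)
#5 stroke at J2  (common-f at J2 fixed by 1)
#6 stroke at J2  (common-f at J2 fixed by 1)

dq_C1/dt = E_Se1/2 - p_I1/2 - 3*q_C1/16 - q_C2/16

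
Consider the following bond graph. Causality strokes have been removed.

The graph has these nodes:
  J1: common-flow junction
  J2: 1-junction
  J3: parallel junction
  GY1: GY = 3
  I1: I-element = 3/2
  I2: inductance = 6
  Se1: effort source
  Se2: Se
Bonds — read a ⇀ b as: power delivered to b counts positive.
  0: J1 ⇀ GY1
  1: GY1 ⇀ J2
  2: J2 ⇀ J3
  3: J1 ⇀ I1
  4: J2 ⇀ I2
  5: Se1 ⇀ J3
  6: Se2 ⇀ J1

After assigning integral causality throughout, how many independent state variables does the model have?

2  (I1, I2 all integral)

#5 stroke at J3  (Se1: effort source, stroke at far end)
#6 stroke at J1  (Se2 (Se) sets effort on bond)
#2 stroke at J2  (common-e at J3 fixed by 5)
#3 stroke at I1  (prefer integral on I1)
#0 stroke at J1  (common-f at J1 fixed by 3)
#1 stroke at J2  (GY1: gyrator matches bond 0)
#4 stroke at I2  (J2: last free bond brings flow in)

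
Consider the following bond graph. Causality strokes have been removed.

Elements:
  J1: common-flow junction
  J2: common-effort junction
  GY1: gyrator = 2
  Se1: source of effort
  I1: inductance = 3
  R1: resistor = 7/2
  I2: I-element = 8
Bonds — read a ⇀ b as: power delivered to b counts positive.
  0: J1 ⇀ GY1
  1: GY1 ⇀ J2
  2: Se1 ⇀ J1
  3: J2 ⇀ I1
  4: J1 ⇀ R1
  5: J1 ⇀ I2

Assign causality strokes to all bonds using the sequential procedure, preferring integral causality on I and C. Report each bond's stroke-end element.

β2 |J1  (Se1 (Se) sets effort on bond)
β3 |I1  (I1 integral (f out))
β1 |J2  (J2 needs exactly one e-in)
β0 |J1  (GY1: gyrator matches bond 1)
β5 |I2  (I2: I, integral causality)
β4 |J1  (common-f at J1 fixed by 5)

β0 |J1
β1 |J2
β2 |J1
β3 |I1
β4 |J1
β5 |I2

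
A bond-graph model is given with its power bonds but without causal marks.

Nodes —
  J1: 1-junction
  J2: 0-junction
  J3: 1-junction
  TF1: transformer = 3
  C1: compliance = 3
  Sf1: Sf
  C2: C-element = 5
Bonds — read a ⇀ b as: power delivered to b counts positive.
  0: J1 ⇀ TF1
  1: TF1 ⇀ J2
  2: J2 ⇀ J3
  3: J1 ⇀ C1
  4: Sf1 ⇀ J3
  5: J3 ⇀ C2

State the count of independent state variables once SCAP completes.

2  (C1, C2 all integral)

bond 4 →Sf1  (Sf1: flow source, stroke at near end)
bond 2 →J3  (J3: bond 4 brought flow, rest push out)
bond 5 →J3  (J3 flow already set via bond 4)
bond 1 →J2  (only one effort-in slot at J2)
bond 0 →TF1  (TF1: transformer flips bond 1)
bond 3 →J1  (J1: bond 0 brought flow, rest push out)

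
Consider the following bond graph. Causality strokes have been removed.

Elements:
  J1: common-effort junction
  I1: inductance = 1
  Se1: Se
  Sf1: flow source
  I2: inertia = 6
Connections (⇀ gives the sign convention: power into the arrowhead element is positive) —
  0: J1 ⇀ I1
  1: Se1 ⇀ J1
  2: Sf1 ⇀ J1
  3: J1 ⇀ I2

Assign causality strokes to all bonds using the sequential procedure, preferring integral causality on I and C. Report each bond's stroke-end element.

β1 stroke at J1  (Se1 fixes effort; stroke away)
β2 stroke at Sf1  (Sf1 (Sf) sets flow on bond)
β0 stroke at I1  (0-jn J1 has e-setter on 1)
β3 stroke at I2  (J1 effort already set via bond 1)

b0 stroke at I1
b1 stroke at J1
b2 stroke at Sf1
b3 stroke at I2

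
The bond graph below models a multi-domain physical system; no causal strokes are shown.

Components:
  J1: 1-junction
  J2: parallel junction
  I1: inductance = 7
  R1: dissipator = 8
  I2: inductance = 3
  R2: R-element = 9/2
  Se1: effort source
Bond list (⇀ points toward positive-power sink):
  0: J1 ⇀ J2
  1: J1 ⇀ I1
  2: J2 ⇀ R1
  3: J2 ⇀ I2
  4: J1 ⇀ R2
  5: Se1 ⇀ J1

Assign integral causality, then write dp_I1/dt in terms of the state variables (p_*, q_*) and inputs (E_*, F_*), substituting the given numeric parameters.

dp_I1/dt = E_Se1 - 25*p_I1/14 + 8*p_I2/3

#5 stroke→J1  (Se1 (Se) sets effort on bond)
#1 stroke→I1  (I1 outputs flow p/I1)
#0 stroke→J1  (common-f at J1 fixed by 1)
#4 stroke→J1  (common-f at J1 fixed by 1)
#3 stroke→I2  (I2 integral (f out))
#2 stroke→J2  (J2: last free bond brings effort in)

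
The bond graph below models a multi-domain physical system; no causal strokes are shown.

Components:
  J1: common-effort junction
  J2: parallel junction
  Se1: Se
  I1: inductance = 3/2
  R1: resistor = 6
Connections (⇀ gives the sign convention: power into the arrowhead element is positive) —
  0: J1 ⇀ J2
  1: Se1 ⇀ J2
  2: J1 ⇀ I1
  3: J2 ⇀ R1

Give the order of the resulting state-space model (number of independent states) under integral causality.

bond 1 stroke→J2  (Se1: effort source, stroke at far end)
bond 0 stroke→J1  (0-jn J2 has e-setter on 1)
bond 3 stroke→R1  (0-jn J2 has e-setter on 1)
bond 2 stroke→I1  (0-jn J1 has e-setter on 0)

1  (I1 all integral)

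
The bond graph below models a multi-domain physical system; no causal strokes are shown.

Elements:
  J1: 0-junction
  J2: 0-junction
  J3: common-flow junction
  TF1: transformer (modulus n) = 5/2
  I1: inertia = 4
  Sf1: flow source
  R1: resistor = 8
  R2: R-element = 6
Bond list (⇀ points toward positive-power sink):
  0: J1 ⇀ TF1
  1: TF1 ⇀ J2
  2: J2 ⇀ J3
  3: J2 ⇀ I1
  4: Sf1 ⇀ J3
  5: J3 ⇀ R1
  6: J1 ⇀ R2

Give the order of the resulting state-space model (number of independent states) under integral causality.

β4 →Sf1  (Sf1: flow source, stroke at near end)
β2 →J3  (common-f at J3 fixed by 4)
β5 →J3  (1-jn J3 has f-setter on 4)
β3 →I1  (I1 outputs flow p/I1)
β1 →J2  (closing 0-jn rule on J2)
β0 →TF1  (through TF1, causality passes straight; one stroke at TF1)
β6 →J1  (only one effort-in slot at J1)

1  (I1 all integral)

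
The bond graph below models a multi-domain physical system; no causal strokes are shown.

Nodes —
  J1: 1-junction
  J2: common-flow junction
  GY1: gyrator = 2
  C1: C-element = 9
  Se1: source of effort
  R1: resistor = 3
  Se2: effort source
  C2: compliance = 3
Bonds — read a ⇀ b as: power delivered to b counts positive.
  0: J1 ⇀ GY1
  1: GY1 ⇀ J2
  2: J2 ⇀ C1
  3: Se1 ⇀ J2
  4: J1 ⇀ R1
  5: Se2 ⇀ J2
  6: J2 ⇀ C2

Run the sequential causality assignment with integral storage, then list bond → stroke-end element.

#3 |J2  (source Se1 imposes e)
#5 |J2  (Se2 fixes effort; stroke away)
#2 |J2  (C1 outputs effort q/C1)
#6 |J2  (C2: C, integral causality)
#1 |GY1  (closing 1-jn rule on J2)
#0 |GY1  (GY1: gyrator matches bond 1)
#4 |J1  (J1: bond 0 brought flow, rest push out)

β0 |GY1
β1 |GY1
β2 |J2
β3 |J2
β4 |J1
β5 |J2
β6 |J2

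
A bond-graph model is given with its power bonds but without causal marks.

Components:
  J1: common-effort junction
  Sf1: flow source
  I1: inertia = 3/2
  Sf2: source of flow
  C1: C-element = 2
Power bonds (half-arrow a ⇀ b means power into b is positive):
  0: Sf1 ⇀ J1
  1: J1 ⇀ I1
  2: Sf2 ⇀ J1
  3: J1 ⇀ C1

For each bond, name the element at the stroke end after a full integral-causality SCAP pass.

#0 |Sf1
#1 |I1
#2 |Sf2
#3 |J1

bond 0 stroke at Sf1  (Sf1 fixes flow; stroke at Sf1)
bond 2 stroke at Sf2  (Sf2: flow source, stroke at near end)
bond 1 stroke at I1  (I1: I, integral causality)
bond 3 stroke at J1  (closing 0-jn rule on J1)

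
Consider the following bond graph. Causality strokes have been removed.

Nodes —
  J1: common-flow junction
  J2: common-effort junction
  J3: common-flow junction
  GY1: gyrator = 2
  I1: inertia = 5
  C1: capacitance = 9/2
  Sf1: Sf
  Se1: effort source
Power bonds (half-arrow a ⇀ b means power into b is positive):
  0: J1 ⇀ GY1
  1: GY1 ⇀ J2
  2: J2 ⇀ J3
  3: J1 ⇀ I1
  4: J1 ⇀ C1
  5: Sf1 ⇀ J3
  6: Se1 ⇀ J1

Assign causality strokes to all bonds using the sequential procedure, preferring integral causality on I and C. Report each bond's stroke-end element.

β5 stroke→Sf1  (source Sf1 imposes f)
β6 stroke→J1  (Se1 (Se) sets effort on bond)
β2 stroke→J3  (J3 flow already set via bond 5)
β1 stroke→J2  (only one effort-in slot at J2)
β0 stroke→J1  (GY1: gyrator matches bond 1)
β3 stroke→I1  (I1: I, integral causality)
β4 stroke→J1  (common-f at J1 fixed by 3)

β0 stroke→J1
β1 stroke→J2
β2 stroke→J3
β3 stroke→I1
β4 stroke→J1
β5 stroke→Sf1
β6 stroke→J1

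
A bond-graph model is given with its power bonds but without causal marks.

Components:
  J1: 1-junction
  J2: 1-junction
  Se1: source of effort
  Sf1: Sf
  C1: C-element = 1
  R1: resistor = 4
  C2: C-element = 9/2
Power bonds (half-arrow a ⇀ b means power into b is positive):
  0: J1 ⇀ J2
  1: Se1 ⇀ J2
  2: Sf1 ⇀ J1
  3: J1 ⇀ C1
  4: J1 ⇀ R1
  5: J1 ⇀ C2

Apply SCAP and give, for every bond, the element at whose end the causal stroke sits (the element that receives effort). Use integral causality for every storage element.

β0 stroke→J1
β1 stroke→J2
β2 stroke→Sf1
β3 stroke→J1
β4 stroke→J1
β5 stroke→J1

β1 |J2  (source Se1 imposes e)
β2 |Sf1  (Sf1 fixes flow; stroke at Sf1)
β0 |J1  (common-f at J1 fixed by 2)
β3 |J1  (J1: bond 2 brought flow, rest push out)
β4 |J1  (1-jn J1 has f-setter on 2)
β5 |J1  (common-f at J1 fixed by 2)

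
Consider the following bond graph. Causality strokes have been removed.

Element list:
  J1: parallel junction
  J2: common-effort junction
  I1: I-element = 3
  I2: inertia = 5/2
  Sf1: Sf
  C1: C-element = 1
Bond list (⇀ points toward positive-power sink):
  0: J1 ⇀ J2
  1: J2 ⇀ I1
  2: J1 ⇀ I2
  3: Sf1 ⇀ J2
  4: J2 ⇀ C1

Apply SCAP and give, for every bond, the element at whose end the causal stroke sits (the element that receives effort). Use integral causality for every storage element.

#0 stroke→J1
#1 stroke→I1
#2 stroke→I2
#3 stroke→Sf1
#4 stroke→J2

β3 stroke→Sf1  (source Sf1 imposes f)
β1 stroke→I1  (I1 outputs flow p/I1)
β2 stroke→I2  (prefer integral on I2)
β0 stroke→J1  (J1: last free bond brings effort in)
β4 stroke→J2  (only one effort-in slot at J2)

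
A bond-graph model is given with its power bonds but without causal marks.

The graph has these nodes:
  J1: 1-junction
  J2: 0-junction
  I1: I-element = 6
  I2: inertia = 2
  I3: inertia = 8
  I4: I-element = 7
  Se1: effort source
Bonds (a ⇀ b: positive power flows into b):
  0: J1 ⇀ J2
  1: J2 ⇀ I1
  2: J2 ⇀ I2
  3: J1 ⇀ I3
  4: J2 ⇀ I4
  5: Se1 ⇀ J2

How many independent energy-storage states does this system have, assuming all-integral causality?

b5 |J2  (Se1 (Se) sets effort on bond)
b0 |J1  (0-jn J2 has e-setter on 5)
b1 |I1  (0-jn J2 has e-setter on 5)
b2 |I2  (J2: bond 5 brought effort, rest push out)
b4 |I4  (0-jn J2 has e-setter on 5)
b3 |I3  (only one flow-in slot at J1)

4  (I1, I2, I3, I4 all integral)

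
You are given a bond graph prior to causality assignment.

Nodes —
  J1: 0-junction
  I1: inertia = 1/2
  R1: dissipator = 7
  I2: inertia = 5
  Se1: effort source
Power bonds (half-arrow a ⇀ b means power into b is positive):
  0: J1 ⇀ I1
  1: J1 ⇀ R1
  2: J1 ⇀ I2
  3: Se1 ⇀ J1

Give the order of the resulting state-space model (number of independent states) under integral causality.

2  (I1, I2 all integral)

bond 3 stroke at J1  (source Se1 imposes e)
bond 0 stroke at I1  (common-e at J1 fixed by 3)
bond 1 stroke at R1  (J1: bond 3 brought effort, rest push out)
bond 2 stroke at I2  (J1 effort already set via bond 3)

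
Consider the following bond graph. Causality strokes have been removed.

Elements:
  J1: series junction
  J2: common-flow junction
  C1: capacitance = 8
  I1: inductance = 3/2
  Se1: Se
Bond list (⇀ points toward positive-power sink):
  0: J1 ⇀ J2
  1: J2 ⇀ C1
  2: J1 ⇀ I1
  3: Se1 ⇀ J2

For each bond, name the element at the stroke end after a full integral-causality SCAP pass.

bond 0 stroke→J1
bond 1 stroke→J2
bond 2 stroke→I1
bond 3 stroke→J2

bond 3 stroke at J2  (Se1 (Se) sets effort on bond)
bond 1 stroke at J2  (prefer integral on C1)
bond 0 stroke at J1  (only one flow-in slot at J2)
bond 2 stroke at I1  (closing 1-jn rule on J1)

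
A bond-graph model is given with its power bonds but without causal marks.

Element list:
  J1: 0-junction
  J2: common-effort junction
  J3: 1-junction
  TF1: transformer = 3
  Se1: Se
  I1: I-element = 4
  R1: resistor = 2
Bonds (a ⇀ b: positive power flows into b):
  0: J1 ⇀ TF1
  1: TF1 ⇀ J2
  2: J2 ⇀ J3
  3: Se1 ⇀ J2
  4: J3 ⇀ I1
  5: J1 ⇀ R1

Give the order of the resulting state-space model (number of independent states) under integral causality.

b3 →J2  (Se1 (Se) sets effort on bond)
b1 →TF1  (0-jn J2 has e-setter on 3)
b2 →J3  (J2 effort already set via bond 3)
b4 →I1  (only one flow-in slot at J3)
b0 →J1  (TF1: transformer flips bond 1)
b5 →R1  (J1: bond 0 brought effort, rest push out)

1  (I1 all integral)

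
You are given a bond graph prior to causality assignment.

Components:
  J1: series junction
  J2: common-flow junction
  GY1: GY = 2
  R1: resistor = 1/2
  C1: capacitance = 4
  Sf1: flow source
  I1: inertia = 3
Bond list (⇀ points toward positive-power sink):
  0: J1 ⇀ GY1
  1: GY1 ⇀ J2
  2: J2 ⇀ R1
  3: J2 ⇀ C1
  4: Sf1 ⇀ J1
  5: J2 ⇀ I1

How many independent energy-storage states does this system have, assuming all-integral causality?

β4 →Sf1  (Sf1 fixes flow; stroke at Sf1)
β0 →J1  (J1: bond 4 brought flow, rest push out)
β1 →J2  (GY1 both-in/both-out from 0)
β3 →J2  (prefer integral on C1)
β5 →I1  (I1: I, integral causality)
β2 →J2  (J2 flow already set via bond 5)

2  (C1, I1 all integral)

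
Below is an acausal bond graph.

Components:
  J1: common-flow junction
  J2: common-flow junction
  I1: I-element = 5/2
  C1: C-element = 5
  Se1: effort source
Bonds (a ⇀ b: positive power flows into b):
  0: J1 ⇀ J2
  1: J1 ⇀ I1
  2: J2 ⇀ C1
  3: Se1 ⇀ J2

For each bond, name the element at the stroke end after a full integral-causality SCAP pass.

#3 stroke→J2  (Se1: effort source, stroke at far end)
#1 stroke→I1  (I1 outputs flow p/I1)
#0 stroke→J1  (1-jn J1 has f-setter on 1)
#2 stroke→J2  (1-jn J2 has f-setter on 0)

b0 stroke→J1
b1 stroke→I1
b2 stroke→J2
b3 stroke→J2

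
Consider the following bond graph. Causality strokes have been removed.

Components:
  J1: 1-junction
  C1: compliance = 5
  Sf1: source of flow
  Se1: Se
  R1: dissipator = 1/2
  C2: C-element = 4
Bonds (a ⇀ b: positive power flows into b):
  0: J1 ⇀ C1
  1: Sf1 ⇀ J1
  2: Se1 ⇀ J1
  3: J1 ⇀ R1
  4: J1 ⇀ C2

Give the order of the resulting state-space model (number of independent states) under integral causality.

2  (C1, C2 all integral)

β1 →Sf1  (source Sf1 imposes f)
β2 →J1  (Se1 (Se) sets effort on bond)
β0 →J1  (1-jn J1 has f-setter on 1)
β3 →J1  (J1 flow already set via bond 1)
β4 →J1  (J1 flow already set via bond 1)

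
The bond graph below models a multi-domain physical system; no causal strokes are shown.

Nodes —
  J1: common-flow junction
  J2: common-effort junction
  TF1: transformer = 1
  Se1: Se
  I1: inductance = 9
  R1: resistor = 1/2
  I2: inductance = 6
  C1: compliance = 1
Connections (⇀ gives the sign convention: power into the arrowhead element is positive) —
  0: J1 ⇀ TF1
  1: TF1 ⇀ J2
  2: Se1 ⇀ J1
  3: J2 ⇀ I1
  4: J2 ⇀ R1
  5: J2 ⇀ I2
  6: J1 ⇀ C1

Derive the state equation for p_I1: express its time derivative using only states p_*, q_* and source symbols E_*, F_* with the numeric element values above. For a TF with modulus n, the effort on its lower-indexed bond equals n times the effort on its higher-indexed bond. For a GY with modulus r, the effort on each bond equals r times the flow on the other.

b2 |J1  (Se1: effort source, stroke at far end)
b3 |I1  (I1 integral (f out))
b5 |I2  (I2: I, integral causality)
b6 |J1  (C1 outputs effort q/C1)
b0 |TF1  (J1: last free bond brings flow in)
b1 |J2  (TF TF1: opposite of bond 0)
b4 |R1  (J2 effort already set via bond 1)

dp_I1/dt = E_Se1 - q_C1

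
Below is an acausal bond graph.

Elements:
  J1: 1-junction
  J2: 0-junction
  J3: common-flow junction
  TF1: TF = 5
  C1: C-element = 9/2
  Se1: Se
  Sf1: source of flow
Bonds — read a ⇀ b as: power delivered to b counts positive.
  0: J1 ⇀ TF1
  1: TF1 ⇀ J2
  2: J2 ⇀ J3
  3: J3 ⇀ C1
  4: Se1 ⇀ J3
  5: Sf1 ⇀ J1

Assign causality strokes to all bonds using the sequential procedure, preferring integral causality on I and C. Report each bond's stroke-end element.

b4 →J3  (Se1 (Se) sets effort on bond)
b5 →Sf1  (Sf1 (Sf) sets flow on bond)
b0 →J1  (J1: bond 5 brought flow, rest push out)
b1 →TF1  (TF TF1: opposite of bond 0)
b2 →J2  (only one effort-in slot at J2)
b3 →J3  (J3 flow already set via bond 2)

β0 |J1
β1 |TF1
β2 |J2
β3 |J3
β4 |J3
β5 |Sf1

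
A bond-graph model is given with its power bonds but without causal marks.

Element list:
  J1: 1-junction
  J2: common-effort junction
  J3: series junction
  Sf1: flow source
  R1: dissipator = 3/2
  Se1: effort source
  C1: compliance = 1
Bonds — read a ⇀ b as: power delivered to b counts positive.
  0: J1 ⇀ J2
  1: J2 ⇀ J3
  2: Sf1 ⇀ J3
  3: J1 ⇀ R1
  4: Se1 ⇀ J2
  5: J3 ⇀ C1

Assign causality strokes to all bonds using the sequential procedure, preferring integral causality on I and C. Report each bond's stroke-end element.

#2 stroke→Sf1  (source Sf1 imposes f)
#4 stroke→J2  (source Se1 imposes e)
#0 stroke→J1  (J2 effort already set via bond 4)
#1 stroke→J3  (common-e at J2 fixed by 4)
#5 stroke→J3  (common-f at J3 fixed by 2)
#3 stroke→R1  (only one flow-in slot at J1)

bond 0 |J1
bond 1 |J3
bond 2 |Sf1
bond 3 |R1
bond 4 |J2
bond 5 |J3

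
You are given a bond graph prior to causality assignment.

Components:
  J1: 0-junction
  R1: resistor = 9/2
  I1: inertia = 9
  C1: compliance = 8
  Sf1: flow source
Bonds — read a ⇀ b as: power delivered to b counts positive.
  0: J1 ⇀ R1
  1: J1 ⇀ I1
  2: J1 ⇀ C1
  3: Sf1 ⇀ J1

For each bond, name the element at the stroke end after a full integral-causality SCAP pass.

bond 3 →Sf1  (source Sf1 imposes f)
bond 1 →I1  (I1: I, integral causality)
bond 2 →J1  (C1 integral (e out))
bond 0 →R1  (J1: bond 2 brought effort, rest push out)

β0 →R1
β1 →I1
β2 →J1
β3 →Sf1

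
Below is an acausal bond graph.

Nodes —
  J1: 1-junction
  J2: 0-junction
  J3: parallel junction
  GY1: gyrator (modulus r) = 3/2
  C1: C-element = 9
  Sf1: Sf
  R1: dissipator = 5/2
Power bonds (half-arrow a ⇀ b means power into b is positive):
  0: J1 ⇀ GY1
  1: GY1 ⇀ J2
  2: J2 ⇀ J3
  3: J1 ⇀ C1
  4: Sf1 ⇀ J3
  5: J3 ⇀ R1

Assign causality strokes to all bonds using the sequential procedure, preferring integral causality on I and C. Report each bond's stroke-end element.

#0 |GY1
#1 |GY1
#2 |J2
#3 |J1
#4 |Sf1
#5 |J3

#4 stroke at Sf1  (source Sf1 imposes f)
#3 stroke at J1  (prefer integral on C1)
#0 stroke at GY1  (only one flow-in slot at J1)
#1 stroke at GY1  (GY1: gyrator matches bond 0)
#2 stroke at J2  (only one effort-in slot at J2)
#5 stroke at J3  (closing 0-jn rule on J3)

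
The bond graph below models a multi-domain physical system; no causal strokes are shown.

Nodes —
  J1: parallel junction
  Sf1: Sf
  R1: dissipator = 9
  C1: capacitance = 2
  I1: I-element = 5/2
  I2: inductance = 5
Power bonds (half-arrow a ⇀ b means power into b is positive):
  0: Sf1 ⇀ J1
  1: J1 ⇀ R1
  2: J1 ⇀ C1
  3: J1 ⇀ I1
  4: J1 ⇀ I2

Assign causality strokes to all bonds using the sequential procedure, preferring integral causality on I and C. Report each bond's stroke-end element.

bond 0 |Sf1
bond 1 |R1
bond 2 |J1
bond 3 |I1
bond 4 |I2

bond 0 |Sf1  (Sf1: flow source, stroke at near end)
bond 2 |J1  (C1 integral (e out))
bond 1 |R1  (0-jn J1 has e-setter on 2)
bond 3 |I1  (0-jn J1 has e-setter on 2)
bond 4 |I2  (0-jn J1 has e-setter on 2)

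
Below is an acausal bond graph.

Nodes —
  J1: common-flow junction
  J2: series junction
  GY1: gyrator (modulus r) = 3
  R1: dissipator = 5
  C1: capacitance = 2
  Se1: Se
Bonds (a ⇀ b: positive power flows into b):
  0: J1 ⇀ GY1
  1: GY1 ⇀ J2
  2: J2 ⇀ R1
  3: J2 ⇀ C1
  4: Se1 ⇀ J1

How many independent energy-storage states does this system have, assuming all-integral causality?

1  (C1 all integral)

#4 |J1  (Se1: effort source, stroke at far end)
#0 |GY1  (J1 needs exactly one f-in)
#1 |GY1  (GY1 both-in/both-out from 0)
#2 |J2  (J2 flow already set via bond 1)
#3 |J2  (common-f at J2 fixed by 1)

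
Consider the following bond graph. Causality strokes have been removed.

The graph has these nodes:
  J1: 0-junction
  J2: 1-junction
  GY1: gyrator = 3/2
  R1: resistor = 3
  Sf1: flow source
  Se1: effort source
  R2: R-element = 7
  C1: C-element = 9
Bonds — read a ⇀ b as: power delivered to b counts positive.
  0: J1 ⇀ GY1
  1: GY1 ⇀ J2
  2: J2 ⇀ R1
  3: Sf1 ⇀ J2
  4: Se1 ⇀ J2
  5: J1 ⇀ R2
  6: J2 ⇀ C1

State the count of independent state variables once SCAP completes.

1  (C1 all integral)

bond 3 |Sf1  (Sf1: flow source, stroke at near end)
bond 4 |J2  (Se1: effort source, stroke at far end)
bond 1 |J2  (1-jn J2 has f-setter on 3)
bond 2 |J2  (1-jn J2 has f-setter on 3)
bond 6 |J2  (J2 flow already set via bond 3)
bond 0 |J1  (GY GY1: same side as bond 1)
bond 5 |R2  (J1 effort already set via bond 0)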